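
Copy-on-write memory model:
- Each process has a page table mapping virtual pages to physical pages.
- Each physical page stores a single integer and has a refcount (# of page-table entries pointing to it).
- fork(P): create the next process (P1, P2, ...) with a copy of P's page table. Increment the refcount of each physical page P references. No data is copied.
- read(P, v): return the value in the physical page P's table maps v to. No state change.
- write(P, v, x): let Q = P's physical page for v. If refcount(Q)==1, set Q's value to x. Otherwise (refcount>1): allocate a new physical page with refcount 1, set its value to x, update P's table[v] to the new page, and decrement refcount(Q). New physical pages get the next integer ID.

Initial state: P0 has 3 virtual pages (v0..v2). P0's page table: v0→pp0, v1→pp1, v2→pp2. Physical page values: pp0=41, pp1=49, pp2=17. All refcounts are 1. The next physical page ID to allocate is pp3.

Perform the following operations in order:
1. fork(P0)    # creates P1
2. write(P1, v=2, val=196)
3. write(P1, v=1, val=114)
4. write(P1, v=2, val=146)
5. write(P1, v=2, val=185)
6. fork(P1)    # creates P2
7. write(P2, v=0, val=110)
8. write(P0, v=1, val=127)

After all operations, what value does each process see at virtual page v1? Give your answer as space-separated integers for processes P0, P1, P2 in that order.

Op 1: fork(P0) -> P1. 3 ppages; refcounts: pp0:2 pp1:2 pp2:2
Op 2: write(P1, v2, 196). refcount(pp2)=2>1 -> COPY to pp3. 4 ppages; refcounts: pp0:2 pp1:2 pp2:1 pp3:1
Op 3: write(P1, v1, 114). refcount(pp1)=2>1 -> COPY to pp4. 5 ppages; refcounts: pp0:2 pp1:1 pp2:1 pp3:1 pp4:1
Op 4: write(P1, v2, 146). refcount(pp3)=1 -> write in place. 5 ppages; refcounts: pp0:2 pp1:1 pp2:1 pp3:1 pp4:1
Op 5: write(P1, v2, 185). refcount(pp3)=1 -> write in place. 5 ppages; refcounts: pp0:2 pp1:1 pp2:1 pp3:1 pp4:1
Op 6: fork(P1) -> P2. 5 ppages; refcounts: pp0:3 pp1:1 pp2:1 pp3:2 pp4:2
Op 7: write(P2, v0, 110). refcount(pp0)=3>1 -> COPY to pp5. 6 ppages; refcounts: pp0:2 pp1:1 pp2:1 pp3:2 pp4:2 pp5:1
Op 8: write(P0, v1, 127). refcount(pp1)=1 -> write in place. 6 ppages; refcounts: pp0:2 pp1:1 pp2:1 pp3:2 pp4:2 pp5:1
P0: v1 -> pp1 = 127
P1: v1 -> pp4 = 114
P2: v1 -> pp4 = 114

Answer: 127 114 114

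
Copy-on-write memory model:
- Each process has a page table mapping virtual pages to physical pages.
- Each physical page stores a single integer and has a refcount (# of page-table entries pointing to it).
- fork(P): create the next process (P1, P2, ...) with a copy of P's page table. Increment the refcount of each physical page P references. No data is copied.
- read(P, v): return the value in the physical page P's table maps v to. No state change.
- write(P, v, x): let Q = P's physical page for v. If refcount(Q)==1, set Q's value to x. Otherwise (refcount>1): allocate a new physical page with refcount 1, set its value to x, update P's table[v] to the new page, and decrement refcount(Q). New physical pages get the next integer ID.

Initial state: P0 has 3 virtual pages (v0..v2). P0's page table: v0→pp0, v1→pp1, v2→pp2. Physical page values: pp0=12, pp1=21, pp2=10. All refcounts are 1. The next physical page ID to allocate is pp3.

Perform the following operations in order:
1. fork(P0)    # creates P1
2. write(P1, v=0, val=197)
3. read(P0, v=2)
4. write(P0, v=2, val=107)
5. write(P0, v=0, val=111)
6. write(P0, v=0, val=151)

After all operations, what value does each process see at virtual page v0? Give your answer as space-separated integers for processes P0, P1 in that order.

Answer: 151 197

Derivation:
Op 1: fork(P0) -> P1. 3 ppages; refcounts: pp0:2 pp1:2 pp2:2
Op 2: write(P1, v0, 197). refcount(pp0)=2>1 -> COPY to pp3. 4 ppages; refcounts: pp0:1 pp1:2 pp2:2 pp3:1
Op 3: read(P0, v2) -> 10. No state change.
Op 4: write(P0, v2, 107). refcount(pp2)=2>1 -> COPY to pp4. 5 ppages; refcounts: pp0:1 pp1:2 pp2:1 pp3:1 pp4:1
Op 5: write(P0, v0, 111). refcount(pp0)=1 -> write in place. 5 ppages; refcounts: pp0:1 pp1:2 pp2:1 pp3:1 pp4:1
Op 6: write(P0, v0, 151). refcount(pp0)=1 -> write in place. 5 ppages; refcounts: pp0:1 pp1:2 pp2:1 pp3:1 pp4:1
P0: v0 -> pp0 = 151
P1: v0 -> pp3 = 197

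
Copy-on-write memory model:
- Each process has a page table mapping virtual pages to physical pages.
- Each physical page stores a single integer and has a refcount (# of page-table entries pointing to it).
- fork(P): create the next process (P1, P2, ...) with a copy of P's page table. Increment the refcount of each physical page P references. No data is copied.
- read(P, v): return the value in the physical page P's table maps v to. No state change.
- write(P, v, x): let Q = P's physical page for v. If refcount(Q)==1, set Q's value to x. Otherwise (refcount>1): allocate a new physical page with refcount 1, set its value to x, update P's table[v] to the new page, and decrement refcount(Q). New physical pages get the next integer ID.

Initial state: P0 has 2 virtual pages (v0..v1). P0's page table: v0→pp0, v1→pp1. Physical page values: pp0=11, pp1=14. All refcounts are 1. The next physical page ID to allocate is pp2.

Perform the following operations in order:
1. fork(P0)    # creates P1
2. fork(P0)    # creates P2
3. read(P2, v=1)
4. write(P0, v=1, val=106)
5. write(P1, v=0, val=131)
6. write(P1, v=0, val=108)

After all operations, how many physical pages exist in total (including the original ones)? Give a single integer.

Answer: 4

Derivation:
Op 1: fork(P0) -> P1. 2 ppages; refcounts: pp0:2 pp1:2
Op 2: fork(P0) -> P2. 2 ppages; refcounts: pp0:3 pp1:3
Op 3: read(P2, v1) -> 14. No state change.
Op 4: write(P0, v1, 106). refcount(pp1)=3>1 -> COPY to pp2. 3 ppages; refcounts: pp0:3 pp1:2 pp2:1
Op 5: write(P1, v0, 131). refcount(pp0)=3>1 -> COPY to pp3. 4 ppages; refcounts: pp0:2 pp1:2 pp2:1 pp3:1
Op 6: write(P1, v0, 108). refcount(pp3)=1 -> write in place. 4 ppages; refcounts: pp0:2 pp1:2 pp2:1 pp3:1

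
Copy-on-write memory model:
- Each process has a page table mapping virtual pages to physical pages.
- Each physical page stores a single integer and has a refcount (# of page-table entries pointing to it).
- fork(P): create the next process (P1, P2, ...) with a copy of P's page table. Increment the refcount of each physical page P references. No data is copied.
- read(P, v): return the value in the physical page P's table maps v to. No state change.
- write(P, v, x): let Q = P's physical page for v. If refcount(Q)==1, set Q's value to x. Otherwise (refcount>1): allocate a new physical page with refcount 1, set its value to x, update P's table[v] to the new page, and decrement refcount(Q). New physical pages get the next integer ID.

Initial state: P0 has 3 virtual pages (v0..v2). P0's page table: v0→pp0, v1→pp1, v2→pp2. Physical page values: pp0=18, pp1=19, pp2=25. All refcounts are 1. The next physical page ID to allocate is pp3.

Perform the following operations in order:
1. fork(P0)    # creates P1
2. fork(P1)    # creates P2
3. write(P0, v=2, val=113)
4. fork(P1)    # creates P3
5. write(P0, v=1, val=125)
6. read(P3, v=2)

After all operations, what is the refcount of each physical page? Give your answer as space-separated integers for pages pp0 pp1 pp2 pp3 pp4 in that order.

Answer: 4 3 3 1 1

Derivation:
Op 1: fork(P0) -> P1. 3 ppages; refcounts: pp0:2 pp1:2 pp2:2
Op 2: fork(P1) -> P2. 3 ppages; refcounts: pp0:3 pp1:3 pp2:3
Op 3: write(P0, v2, 113). refcount(pp2)=3>1 -> COPY to pp3. 4 ppages; refcounts: pp0:3 pp1:3 pp2:2 pp3:1
Op 4: fork(P1) -> P3. 4 ppages; refcounts: pp0:4 pp1:4 pp2:3 pp3:1
Op 5: write(P0, v1, 125). refcount(pp1)=4>1 -> COPY to pp4. 5 ppages; refcounts: pp0:4 pp1:3 pp2:3 pp3:1 pp4:1
Op 6: read(P3, v2) -> 25. No state change.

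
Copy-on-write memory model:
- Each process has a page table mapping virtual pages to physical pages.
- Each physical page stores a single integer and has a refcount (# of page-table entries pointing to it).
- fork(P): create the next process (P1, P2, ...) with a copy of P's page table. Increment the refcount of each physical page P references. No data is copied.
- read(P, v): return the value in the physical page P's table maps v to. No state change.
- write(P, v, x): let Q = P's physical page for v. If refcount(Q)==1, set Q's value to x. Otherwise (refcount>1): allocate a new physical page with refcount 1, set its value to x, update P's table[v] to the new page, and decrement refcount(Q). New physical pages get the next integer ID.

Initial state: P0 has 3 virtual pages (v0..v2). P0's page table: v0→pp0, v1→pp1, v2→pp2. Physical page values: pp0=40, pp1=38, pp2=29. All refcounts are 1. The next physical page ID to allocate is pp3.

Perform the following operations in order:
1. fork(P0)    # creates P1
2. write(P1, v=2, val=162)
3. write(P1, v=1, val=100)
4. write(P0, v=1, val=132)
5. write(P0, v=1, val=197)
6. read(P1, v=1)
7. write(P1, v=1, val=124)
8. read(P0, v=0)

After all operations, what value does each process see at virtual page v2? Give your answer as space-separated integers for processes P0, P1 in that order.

Op 1: fork(P0) -> P1. 3 ppages; refcounts: pp0:2 pp1:2 pp2:2
Op 2: write(P1, v2, 162). refcount(pp2)=2>1 -> COPY to pp3. 4 ppages; refcounts: pp0:2 pp1:2 pp2:1 pp3:1
Op 3: write(P1, v1, 100). refcount(pp1)=2>1 -> COPY to pp4. 5 ppages; refcounts: pp0:2 pp1:1 pp2:1 pp3:1 pp4:1
Op 4: write(P0, v1, 132). refcount(pp1)=1 -> write in place. 5 ppages; refcounts: pp0:2 pp1:1 pp2:1 pp3:1 pp4:1
Op 5: write(P0, v1, 197). refcount(pp1)=1 -> write in place. 5 ppages; refcounts: pp0:2 pp1:1 pp2:1 pp3:1 pp4:1
Op 6: read(P1, v1) -> 100. No state change.
Op 7: write(P1, v1, 124). refcount(pp4)=1 -> write in place. 5 ppages; refcounts: pp0:2 pp1:1 pp2:1 pp3:1 pp4:1
Op 8: read(P0, v0) -> 40. No state change.
P0: v2 -> pp2 = 29
P1: v2 -> pp3 = 162

Answer: 29 162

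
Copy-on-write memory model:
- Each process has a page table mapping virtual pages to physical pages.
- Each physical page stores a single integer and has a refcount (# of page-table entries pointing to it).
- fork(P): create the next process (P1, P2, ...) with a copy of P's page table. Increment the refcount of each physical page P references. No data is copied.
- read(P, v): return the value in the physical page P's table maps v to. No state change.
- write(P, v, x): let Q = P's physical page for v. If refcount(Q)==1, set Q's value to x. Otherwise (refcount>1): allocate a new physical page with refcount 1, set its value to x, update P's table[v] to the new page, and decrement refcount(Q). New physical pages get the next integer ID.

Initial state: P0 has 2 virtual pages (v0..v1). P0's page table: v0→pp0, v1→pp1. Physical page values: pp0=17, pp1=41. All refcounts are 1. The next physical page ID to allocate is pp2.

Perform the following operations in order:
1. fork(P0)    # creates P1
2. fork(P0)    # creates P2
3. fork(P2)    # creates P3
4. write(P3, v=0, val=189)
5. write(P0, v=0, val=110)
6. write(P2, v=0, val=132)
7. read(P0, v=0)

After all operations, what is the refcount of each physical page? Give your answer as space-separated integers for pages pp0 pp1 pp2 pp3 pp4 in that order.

Answer: 1 4 1 1 1

Derivation:
Op 1: fork(P0) -> P1. 2 ppages; refcounts: pp0:2 pp1:2
Op 2: fork(P0) -> P2. 2 ppages; refcounts: pp0:3 pp1:3
Op 3: fork(P2) -> P3. 2 ppages; refcounts: pp0:4 pp1:4
Op 4: write(P3, v0, 189). refcount(pp0)=4>1 -> COPY to pp2. 3 ppages; refcounts: pp0:3 pp1:4 pp2:1
Op 5: write(P0, v0, 110). refcount(pp0)=3>1 -> COPY to pp3. 4 ppages; refcounts: pp0:2 pp1:4 pp2:1 pp3:1
Op 6: write(P2, v0, 132). refcount(pp0)=2>1 -> COPY to pp4. 5 ppages; refcounts: pp0:1 pp1:4 pp2:1 pp3:1 pp4:1
Op 7: read(P0, v0) -> 110. No state change.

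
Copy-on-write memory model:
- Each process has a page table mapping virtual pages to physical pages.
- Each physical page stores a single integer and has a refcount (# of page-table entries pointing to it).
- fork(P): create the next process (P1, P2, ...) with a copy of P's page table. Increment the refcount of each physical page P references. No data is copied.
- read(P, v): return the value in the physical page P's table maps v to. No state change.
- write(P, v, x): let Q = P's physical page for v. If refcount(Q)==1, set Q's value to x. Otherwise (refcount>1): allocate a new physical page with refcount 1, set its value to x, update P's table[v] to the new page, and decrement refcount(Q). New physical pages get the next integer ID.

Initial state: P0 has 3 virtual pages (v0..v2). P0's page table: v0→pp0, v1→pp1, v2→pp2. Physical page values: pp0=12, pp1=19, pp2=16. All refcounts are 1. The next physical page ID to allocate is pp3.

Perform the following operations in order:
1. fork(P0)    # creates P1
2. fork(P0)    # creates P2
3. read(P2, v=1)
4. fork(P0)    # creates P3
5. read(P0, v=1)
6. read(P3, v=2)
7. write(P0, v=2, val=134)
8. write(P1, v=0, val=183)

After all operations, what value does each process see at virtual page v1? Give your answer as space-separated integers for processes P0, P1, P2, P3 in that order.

Answer: 19 19 19 19

Derivation:
Op 1: fork(P0) -> P1. 3 ppages; refcounts: pp0:2 pp1:2 pp2:2
Op 2: fork(P0) -> P2. 3 ppages; refcounts: pp0:3 pp1:3 pp2:3
Op 3: read(P2, v1) -> 19. No state change.
Op 4: fork(P0) -> P3. 3 ppages; refcounts: pp0:4 pp1:4 pp2:4
Op 5: read(P0, v1) -> 19. No state change.
Op 6: read(P3, v2) -> 16. No state change.
Op 7: write(P0, v2, 134). refcount(pp2)=4>1 -> COPY to pp3. 4 ppages; refcounts: pp0:4 pp1:4 pp2:3 pp3:1
Op 8: write(P1, v0, 183). refcount(pp0)=4>1 -> COPY to pp4. 5 ppages; refcounts: pp0:3 pp1:4 pp2:3 pp3:1 pp4:1
P0: v1 -> pp1 = 19
P1: v1 -> pp1 = 19
P2: v1 -> pp1 = 19
P3: v1 -> pp1 = 19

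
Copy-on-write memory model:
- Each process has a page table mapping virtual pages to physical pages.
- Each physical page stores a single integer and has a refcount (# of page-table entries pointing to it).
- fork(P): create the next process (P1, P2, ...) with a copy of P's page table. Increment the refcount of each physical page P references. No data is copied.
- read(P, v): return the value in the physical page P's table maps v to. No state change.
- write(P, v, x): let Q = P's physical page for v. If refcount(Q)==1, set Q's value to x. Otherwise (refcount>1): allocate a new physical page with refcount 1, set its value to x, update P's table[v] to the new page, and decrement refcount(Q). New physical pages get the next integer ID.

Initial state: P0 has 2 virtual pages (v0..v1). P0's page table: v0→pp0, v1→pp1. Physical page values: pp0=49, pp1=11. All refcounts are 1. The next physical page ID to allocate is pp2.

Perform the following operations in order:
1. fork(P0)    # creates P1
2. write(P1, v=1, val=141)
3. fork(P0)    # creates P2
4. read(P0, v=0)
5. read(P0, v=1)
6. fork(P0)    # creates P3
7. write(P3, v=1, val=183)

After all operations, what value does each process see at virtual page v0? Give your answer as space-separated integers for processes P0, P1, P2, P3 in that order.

Answer: 49 49 49 49

Derivation:
Op 1: fork(P0) -> P1. 2 ppages; refcounts: pp0:2 pp1:2
Op 2: write(P1, v1, 141). refcount(pp1)=2>1 -> COPY to pp2. 3 ppages; refcounts: pp0:2 pp1:1 pp2:1
Op 3: fork(P0) -> P2. 3 ppages; refcounts: pp0:3 pp1:2 pp2:1
Op 4: read(P0, v0) -> 49. No state change.
Op 5: read(P0, v1) -> 11. No state change.
Op 6: fork(P0) -> P3. 3 ppages; refcounts: pp0:4 pp1:3 pp2:1
Op 7: write(P3, v1, 183). refcount(pp1)=3>1 -> COPY to pp3. 4 ppages; refcounts: pp0:4 pp1:2 pp2:1 pp3:1
P0: v0 -> pp0 = 49
P1: v0 -> pp0 = 49
P2: v0 -> pp0 = 49
P3: v0 -> pp0 = 49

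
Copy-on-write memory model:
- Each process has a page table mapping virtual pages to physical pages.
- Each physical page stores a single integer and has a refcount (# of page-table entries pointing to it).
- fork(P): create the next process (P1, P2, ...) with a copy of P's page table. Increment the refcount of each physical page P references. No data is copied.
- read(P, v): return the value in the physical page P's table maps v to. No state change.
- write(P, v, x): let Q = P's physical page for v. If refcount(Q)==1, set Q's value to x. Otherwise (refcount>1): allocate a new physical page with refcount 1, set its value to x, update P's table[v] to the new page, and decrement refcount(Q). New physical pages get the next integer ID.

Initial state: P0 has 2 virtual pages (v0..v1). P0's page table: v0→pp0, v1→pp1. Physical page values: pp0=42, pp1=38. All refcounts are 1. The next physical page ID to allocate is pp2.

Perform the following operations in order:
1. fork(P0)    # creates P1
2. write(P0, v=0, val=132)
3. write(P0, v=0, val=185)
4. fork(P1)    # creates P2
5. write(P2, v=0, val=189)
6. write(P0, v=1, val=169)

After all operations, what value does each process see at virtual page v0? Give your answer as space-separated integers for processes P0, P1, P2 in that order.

Op 1: fork(P0) -> P1. 2 ppages; refcounts: pp0:2 pp1:2
Op 2: write(P0, v0, 132). refcount(pp0)=2>1 -> COPY to pp2. 3 ppages; refcounts: pp0:1 pp1:2 pp2:1
Op 3: write(P0, v0, 185). refcount(pp2)=1 -> write in place. 3 ppages; refcounts: pp0:1 pp1:2 pp2:1
Op 4: fork(P1) -> P2. 3 ppages; refcounts: pp0:2 pp1:3 pp2:1
Op 5: write(P2, v0, 189). refcount(pp0)=2>1 -> COPY to pp3. 4 ppages; refcounts: pp0:1 pp1:3 pp2:1 pp3:1
Op 6: write(P0, v1, 169). refcount(pp1)=3>1 -> COPY to pp4. 5 ppages; refcounts: pp0:1 pp1:2 pp2:1 pp3:1 pp4:1
P0: v0 -> pp2 = 185
P1: v0 -> pp0 = 42
P2: v0 -> pp3 = 189

Answer: 185 42 189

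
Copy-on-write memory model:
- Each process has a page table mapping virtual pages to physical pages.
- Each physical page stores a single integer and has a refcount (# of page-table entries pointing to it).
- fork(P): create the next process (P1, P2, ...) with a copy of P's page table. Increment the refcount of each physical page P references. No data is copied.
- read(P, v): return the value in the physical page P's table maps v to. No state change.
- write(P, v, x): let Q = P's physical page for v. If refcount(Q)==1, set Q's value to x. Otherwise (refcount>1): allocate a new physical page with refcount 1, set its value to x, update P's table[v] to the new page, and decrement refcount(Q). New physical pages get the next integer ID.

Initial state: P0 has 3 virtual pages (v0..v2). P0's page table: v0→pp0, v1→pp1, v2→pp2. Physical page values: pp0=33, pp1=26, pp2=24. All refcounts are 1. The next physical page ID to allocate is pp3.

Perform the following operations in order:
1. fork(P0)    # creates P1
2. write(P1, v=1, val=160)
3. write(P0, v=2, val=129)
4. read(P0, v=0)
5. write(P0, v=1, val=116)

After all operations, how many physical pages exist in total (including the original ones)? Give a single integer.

Answer: 5

Derivation:
Op 1: fork(P0) -> P1. 3 ppages; refcounts: pp0:2 pp1:2 pp2:2
Op 2: write(P1, v1, 160). refcount(pp1)=2>1 -> COPY to pp3. 4 ppages; refcounts: pp0:2 pp1:1 pp2:2 pp3:1
Op 3: write(P0, v2, 129). refcount(pp2)=2>1 -> COPY to pp4. 5 ppages; refcounts: pp0:2 pp1:1 pp2:1 pp3:1 pp4:1
Op 4: read(P0, v0) -> 33. No state change.
Op 5: write(P0, v1, 116). refcount(pp1)=1 -> write in place. 5 ppages; refcounts: pp0:2 pp1:1 pp2:1 pp3:1 pp4:1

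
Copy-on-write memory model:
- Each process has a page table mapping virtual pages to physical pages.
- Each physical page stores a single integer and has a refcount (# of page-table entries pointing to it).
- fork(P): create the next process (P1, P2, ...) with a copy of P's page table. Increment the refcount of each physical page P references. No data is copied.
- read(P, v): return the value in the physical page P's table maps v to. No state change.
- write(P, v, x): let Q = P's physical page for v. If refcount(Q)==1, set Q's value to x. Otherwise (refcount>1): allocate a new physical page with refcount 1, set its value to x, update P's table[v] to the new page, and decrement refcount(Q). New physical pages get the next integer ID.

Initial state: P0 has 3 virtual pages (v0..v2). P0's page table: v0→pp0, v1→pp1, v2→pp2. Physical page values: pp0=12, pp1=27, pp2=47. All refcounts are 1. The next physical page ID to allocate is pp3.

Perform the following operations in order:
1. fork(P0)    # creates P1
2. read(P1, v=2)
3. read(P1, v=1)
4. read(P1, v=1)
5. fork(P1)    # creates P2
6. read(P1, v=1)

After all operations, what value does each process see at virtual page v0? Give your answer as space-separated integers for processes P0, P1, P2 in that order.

Answer: 12 12 12

Derivation:
Op 1: fork(P0) -> P1. 3 ppages; refcounts: pp0:2 pp1:2 pp2:2
Op 2: read(P1, v2) -> 47. No state change.
Op 3: read(P1, v1) -> 27. No state change.
Op 4: read(P1, v1) -> 27. No state change.
Op 5: fork(P1) -> P2. 3 ppages; refcounts: pp0:3 pp1:3 pp2:3
Op 6: read(P1, v1) -> 27. No state change.
P0: v0 -> pp0 = 12
P1: v0 -> pp0 = 12
P2: v0 -> pp0 = 12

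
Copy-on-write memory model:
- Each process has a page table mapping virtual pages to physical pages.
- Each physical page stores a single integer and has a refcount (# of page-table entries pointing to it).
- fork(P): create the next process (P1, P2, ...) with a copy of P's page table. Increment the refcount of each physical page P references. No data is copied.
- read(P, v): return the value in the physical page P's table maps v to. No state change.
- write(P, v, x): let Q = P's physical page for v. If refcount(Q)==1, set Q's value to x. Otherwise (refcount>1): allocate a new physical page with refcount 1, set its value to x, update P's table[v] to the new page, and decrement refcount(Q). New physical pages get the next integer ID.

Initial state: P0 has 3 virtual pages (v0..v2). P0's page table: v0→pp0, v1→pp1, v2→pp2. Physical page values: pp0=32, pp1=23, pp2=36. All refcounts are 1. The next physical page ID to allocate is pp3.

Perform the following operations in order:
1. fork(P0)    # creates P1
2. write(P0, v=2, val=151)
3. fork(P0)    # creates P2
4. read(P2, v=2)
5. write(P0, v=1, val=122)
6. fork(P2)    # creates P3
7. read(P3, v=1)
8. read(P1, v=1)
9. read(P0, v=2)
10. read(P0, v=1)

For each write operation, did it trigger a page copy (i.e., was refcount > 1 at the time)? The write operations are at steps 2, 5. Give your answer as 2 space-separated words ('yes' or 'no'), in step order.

Op 1: fork(P0) -> P1. 3 ppages; refcounts: pp0:2 pp1:2 pp2:2
Op 2: write(P0, v2, 151). refcount(pp2)=2>1 -> COPY to pp3. 4 ppages; refcounts: pp0:2 pp1:2 pp2:1 pp3:1
Op 3: fork(P0) -> P2. 4 ppages; refcounts: pp0:3 pp1:3 pp2:1 pp3:2
Op 4: read(P2, v2) -> 151. No state change.
Op 5: write(P0, v1, 122). refcount(pp1)=3>1 -> COPY to pp4. 5 ppages; refcounts: pp0:3 pp1:2 pp2:1 pp3:2 pp4:1
Op 6: fork(P2) -> P3. 5 ppages; refcounts: pp0:4 pp1:3 pp2:1 pp3:3 pp4:1
Op 7: read(P3, v1) -> 23. No state change.
Op 8: read(P1, v1) -> 23. No state change.
Op 9: read(P0, v2) -> 151. No state change.
Op 10: read(P0, v1) -> 122. No state change.

yes yes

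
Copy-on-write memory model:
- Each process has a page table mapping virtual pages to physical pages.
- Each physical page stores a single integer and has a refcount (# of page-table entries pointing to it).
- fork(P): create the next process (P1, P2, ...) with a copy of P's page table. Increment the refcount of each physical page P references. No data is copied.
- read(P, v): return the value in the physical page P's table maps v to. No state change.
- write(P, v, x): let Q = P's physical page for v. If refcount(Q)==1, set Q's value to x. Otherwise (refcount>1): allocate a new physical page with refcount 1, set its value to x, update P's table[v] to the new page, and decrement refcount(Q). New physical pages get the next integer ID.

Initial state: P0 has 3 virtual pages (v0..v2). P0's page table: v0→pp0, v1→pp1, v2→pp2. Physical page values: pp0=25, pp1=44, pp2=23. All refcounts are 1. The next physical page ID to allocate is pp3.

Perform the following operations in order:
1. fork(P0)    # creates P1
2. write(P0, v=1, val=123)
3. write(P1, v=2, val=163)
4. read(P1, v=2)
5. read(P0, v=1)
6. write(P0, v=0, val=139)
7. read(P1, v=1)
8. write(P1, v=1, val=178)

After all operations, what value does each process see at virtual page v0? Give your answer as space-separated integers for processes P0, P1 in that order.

Answer: 139 25

Derivation:
Op 1: fork(P0) -> P1. 3 ppages; refcounts: pp0:2 pp1:2 pp2:2
Op 2: write(P0, v1, 123). refcount(pp1)=2>1 -> COPY to pp3. 4 ppages; refcounts: pp0:2 pp1:1 pp2:2 pp3:1
Op 3: write(P1, v2, 163). refcount(pp2)=2>1 -> COPY to pp4. 5 ppages; refcounts: pp0:2 pp1:1 pp2:1 pp3:1 pp4:1
Op 4: read(P1, v2) -> 163. No state change.
Op 5: read(P0, v1) -> 123. No state change.
Op 6: write(P0, v0, 139). refcount(pp0)=2>1 -> COPY to pp5. 6 ppages; refcounts: pp0:1 pp1:1 pp2:1 pp3:1 pp4:1 pp5:1
Op 7: read(P1, v1) -> 44. No state change.
Op 8: write(P1, v1, 178). refcount(pp1)=1 -> write in place. 6 ppages; refcounts: pp0:1 pp1:1 pp2:1 pp3:1 pp4:1 pp5:1
P0: v0 -> pp5 = 139
P1: v0 -> pp0 = 25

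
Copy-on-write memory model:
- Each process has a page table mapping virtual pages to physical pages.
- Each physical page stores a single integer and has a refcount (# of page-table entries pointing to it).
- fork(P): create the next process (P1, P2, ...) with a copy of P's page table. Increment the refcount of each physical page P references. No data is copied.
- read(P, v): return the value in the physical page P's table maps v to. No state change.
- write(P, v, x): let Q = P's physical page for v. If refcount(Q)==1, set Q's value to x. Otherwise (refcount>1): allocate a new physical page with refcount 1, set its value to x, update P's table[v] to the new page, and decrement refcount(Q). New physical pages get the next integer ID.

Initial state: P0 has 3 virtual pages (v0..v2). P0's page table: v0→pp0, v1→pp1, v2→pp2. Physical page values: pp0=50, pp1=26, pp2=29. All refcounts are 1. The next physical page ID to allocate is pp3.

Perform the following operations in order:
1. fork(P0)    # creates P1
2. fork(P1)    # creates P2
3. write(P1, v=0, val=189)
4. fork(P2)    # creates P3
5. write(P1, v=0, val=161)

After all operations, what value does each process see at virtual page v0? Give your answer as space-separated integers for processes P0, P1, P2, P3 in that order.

Answer: 50 161 50 50

Derivation:
Op 1: fork(P0) -> P1. 3 ppages; refcounts: pp0:2 pp1:2 pp2:2
Op 2: fork(P1) -> P2. 3 ppages; refcounts: pp0:3 pp1:3 pp2:3
Op 3: write(P1, v0, 189). refcount(pp0)=3>1 -> COPY to pp3. 4 ppages; refcounts: pp0:2 pp1:3 pp2:3 pp3:1
Op 4: fork(P2) -> P3. 4 ppages; refcounts: pp0:3 pp1:4 pp2:4 pp3:1
Op 5: write(P1, v0, 161). refcount(pp3)=1 -> write in place. 4 ppages; refcounts: pp0:3 pp1:4 pp2:4 pp3:1
P0: v0 -> pp0 = 50
P1: v0 -> pp3 = 161
P2: v0 -> pp0 = 50
P3: v0 -> pp0 = 50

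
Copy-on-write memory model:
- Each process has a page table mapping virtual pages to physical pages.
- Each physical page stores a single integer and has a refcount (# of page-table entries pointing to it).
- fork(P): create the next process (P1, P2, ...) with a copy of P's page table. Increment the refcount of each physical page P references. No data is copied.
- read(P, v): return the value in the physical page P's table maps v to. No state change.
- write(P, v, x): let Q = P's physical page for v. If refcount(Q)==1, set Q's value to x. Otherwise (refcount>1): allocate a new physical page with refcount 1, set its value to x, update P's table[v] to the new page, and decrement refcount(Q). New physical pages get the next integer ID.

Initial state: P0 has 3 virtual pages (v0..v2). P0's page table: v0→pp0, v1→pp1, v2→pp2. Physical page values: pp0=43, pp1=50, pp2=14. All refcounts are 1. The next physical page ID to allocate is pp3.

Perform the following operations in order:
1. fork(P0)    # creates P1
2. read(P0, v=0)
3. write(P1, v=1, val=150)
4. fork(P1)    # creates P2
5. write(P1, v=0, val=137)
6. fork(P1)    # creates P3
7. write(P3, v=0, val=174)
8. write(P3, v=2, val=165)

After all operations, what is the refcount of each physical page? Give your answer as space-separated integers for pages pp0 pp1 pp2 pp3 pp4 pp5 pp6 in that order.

Op 1: fork(P0) -> P1. 3 ppages; refcounts: pp0:2 pp1:2 pp2:2
Op 2: read(P0, v0) -> 43. No state change.
Op 3: write(P1, v1, 150). refcount(pp1)=2>1 -> COPY to pp3. 4 ppages; refcounts: pp0:2 pp1:1 pp2:2 pp3:1
Op 4: fork(P1) -> P2. 4 ppages; refcounts: pp0:3 pp1:1 pp2:3 pp3:2
Op 5: write(P1, v0, 137). refcount(pp0)=3>1 -> COPY to pp4. 5 ppages; refcounts: pp0:2 pp1:1 pp2:3 pp3:2 pp4:1
Op 6: fork(P1) -> P3. 5 ppages; refcounts: pp0:2 pp1:1 pp2:4 pp3:3 pp4:2
Op 7: write(P3, v0, 174). refcount(pp4)=2>1 -> COPY to pp5. 6 ppages; refcounts: pp0:2 pp1:1 pp2:4 pp3:3 pp4:1 pp5:1
Op 8: write(P3, v2, 165). refcount(pp2)=4>1 -> COPY to pp6. 7 ppages; refcounts: pp0:2 pp1:1 pp2:3 pp3:3 pp4:1 pp5:1 pp6:1

Answer: 2 1 3 3 1 1 1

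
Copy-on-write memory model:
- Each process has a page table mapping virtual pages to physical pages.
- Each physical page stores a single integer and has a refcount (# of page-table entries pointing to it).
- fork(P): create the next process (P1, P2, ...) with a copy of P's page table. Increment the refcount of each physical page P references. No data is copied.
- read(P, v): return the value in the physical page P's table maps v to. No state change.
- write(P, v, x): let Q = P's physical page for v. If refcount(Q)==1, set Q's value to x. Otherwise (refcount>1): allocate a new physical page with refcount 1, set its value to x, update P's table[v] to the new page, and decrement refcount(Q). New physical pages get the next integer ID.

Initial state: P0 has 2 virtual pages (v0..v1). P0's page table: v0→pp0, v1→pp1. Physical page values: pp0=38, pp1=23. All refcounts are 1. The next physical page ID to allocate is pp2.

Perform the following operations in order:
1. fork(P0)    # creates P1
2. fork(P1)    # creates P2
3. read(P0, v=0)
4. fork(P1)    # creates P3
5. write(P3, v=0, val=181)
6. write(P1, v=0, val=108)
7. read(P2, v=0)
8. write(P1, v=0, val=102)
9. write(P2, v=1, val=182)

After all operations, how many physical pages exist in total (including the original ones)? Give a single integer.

Op 1: fork(P0) -> P1. 2 ppages; refcounts: pp0:2 pp1:2
Op 2: fork(P1) -> P2. 2 ppages; refcounts: pp0:3 pp1:3
Op 3: read(P0, v0) -> 38. No state change.
Op 4: fork(P1) -> P3. 2 ppages; refcounts: pp0:4 pp1:4
Op 5: write(P3, v0, 181). refcount(pp0)=4>1 -> COPY to pp2. 3 ppages; refcounts: pp0:3 pp1:4 pp2:1
Op 6: write(P1, v0, 108). refcount(pp0)=3>1 -> COPY to pp3. 4 ppages; refcounts: pp0:2 pp1:4 pp2:1 pp3:1
Op 7: read(P2, v0) -> 38. No state change.
Op 8: write(P1, v0, 102). refcount(pp3)=1 -> write in place. 4 ppages; refcounts: pp0:2 pp1:4 pp2:1 pp3:1
Op 9: write(P2, v1, 182). refcount(pp1)=4>1 -> COPY to pp4. 5 ppages; refcounts: pp0:2 pp1:3 pp2:1 pp3:1 pp4:1

Answer: 5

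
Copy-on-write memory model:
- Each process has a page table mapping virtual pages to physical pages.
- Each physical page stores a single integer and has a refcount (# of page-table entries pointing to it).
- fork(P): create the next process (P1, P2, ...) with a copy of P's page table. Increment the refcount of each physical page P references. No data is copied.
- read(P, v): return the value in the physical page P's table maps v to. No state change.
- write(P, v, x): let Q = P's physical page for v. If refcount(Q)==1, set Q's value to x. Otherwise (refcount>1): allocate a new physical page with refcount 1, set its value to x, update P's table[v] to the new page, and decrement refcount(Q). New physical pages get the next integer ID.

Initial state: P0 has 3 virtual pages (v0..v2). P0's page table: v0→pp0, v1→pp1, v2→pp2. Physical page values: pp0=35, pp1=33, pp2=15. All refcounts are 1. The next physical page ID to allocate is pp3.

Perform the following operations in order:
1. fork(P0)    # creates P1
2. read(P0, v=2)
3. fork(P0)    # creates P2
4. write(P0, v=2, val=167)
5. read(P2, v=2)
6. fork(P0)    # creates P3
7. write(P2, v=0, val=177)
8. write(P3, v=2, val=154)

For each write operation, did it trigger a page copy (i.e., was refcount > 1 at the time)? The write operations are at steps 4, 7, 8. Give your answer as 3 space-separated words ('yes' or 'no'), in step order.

Op 1: fork(P0) -> P1. 3 ppages; refcounts: pp0:2 pp1:2 pp2:2
Op 2: read(P0, v2) -> 15. No state change.
Op 3: fork(P0) -> P2. 3 ppages; refcounts: pp0:3 pp1:3 pp2:3
Op 4: write(P0, v2, 167). refcount(pp2)=3>1 -> COPY to pp3. 4 ppages; refcounts: pp0:3 pp1:3 pp2:2 pp3:1
Op 5: read(P2, v2) -> 15. No state change.
Op 6: fork(P0) -> P3. 4 ppages; refcounts: pp0:4 pp1:4 pp2:2 pp3:2
Op 7: write(P2, v0, 177). refcount(pp0)=4>1 -> COPY to pp4. 5 ppages; refcounts: pp0:3 pp1:4 pp2:2 pp3:2 pp4:1
Op 8: write(P3, v2, 154). refcount(pp3)=2>1 -> COPY to pp5. 6 ppages; refcounts: pp0:3 pp1:4 pp2:2 pp3:1 pp4:1 pp5:1

yes yes yes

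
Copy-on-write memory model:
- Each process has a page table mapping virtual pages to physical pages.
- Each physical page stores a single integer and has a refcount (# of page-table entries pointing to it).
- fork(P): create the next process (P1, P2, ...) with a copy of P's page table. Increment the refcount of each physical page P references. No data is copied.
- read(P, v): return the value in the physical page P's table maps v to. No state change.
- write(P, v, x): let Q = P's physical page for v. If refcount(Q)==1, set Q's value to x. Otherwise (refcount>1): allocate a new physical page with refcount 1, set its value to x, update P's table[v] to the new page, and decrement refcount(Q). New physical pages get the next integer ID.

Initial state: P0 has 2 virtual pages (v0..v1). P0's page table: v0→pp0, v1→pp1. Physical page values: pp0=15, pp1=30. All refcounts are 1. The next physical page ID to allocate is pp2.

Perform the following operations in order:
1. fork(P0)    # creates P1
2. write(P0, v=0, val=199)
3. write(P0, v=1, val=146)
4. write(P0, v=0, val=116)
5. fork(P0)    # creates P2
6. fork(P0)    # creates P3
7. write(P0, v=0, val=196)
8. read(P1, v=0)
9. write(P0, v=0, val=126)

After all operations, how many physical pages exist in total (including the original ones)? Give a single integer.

Answer: 5

Derivation:
Op 1: fork(P0) -> P1. 2 ppages; refcounts: pp0:2 pp1:2
Op 2: write(P0, v0, 199). refcount(pp0)=2>1 -> COPY to pp2. 3 ppages; refcounts: pp0:1 pp1:2 pp2:1
Op 3: write(P0, v1, 146). refcount(pp1)=2>1 -> COPY to pp3. 4 ppages; refcounts: pp0:1 pp1:1 pp2:1 pp3:1
Op 4: write(P0, v0, 116). refcount(pp2)=1 -> write in place. 4 ppages; refcounts: pp0:1 pp1:1 pp2:1 pp3:1
Op 5: fork(P0) -> P2. 4 ppages; refcounts: pp0:1 pp1:1 pp2:2 pp3:2
Op 6: fork(P0) -> P3. 4 ppages; refcounts: pp0:1 pp1:1 pp2:3 pp3:3
Op 7: write(P0, v0, 196). refcount(pp2)=3>1 -> COPY to pp4. 5 ppages; refcounts: pp0:1 pp1:1 pp2:2 pp3:3 pp4:1
Op 8: read(P1, v0) -> 15. No state change.
Op 9: write(P0, v0, 126). refcount(pp4)=1 -> write in place. 5 ppages; refcounts: pp0:1 pp1:1 pp2:2 pp3:3 pp4:1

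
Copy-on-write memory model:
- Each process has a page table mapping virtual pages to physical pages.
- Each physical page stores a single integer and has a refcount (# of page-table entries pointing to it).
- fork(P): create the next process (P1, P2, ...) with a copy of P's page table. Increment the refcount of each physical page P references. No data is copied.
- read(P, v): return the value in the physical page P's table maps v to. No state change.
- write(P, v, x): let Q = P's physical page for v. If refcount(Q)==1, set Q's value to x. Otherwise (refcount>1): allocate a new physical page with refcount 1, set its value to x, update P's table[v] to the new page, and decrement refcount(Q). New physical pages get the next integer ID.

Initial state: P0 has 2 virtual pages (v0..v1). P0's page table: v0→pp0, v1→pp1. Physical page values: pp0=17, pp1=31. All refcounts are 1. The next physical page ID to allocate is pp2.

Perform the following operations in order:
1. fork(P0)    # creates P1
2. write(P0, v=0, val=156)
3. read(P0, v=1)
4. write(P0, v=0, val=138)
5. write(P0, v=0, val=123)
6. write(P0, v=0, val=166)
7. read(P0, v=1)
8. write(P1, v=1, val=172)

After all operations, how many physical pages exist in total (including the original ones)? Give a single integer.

Answer: 4

Derivation:
Op 1: fork(P0) -> P1. 2 ppages; refcounts: pp0:2 pp1:2
Op 2: write(P0, v0, 156). refcount(pp0)=2>1 -> COPY to pp2. 3 ppages; refcounts: pp0:1 pp1:2 pp2:1
Op 3: read(P0, v1) -> 31. No state change.
Op 4: write(P0, v0, 138). refcount(pp2)=1 -> write in place. 3 ppages; refcounts: pp0:1 pp1:2 pp2:1
Op 5: write(P0, v0, 123). refcount(pp2)=1 -> write in place. 3 ppages; refcounts: pp0:1 pp1:2 pp2:1
Op 6: write(P0, v0, 166). refcount(pp2)=1 -> write in place. 3 ppages; refcounts: pp0:1 pp1:2 pp2:1
Op 7: read(P0, v1) -> 31. No state change.
Op 8: write(P1, v1, 172). refcount(pp1)=2>1 -> COPY to pp3. 4 ppages; refcounts: pp0:1 pp1:1 pp2:1 pp3:1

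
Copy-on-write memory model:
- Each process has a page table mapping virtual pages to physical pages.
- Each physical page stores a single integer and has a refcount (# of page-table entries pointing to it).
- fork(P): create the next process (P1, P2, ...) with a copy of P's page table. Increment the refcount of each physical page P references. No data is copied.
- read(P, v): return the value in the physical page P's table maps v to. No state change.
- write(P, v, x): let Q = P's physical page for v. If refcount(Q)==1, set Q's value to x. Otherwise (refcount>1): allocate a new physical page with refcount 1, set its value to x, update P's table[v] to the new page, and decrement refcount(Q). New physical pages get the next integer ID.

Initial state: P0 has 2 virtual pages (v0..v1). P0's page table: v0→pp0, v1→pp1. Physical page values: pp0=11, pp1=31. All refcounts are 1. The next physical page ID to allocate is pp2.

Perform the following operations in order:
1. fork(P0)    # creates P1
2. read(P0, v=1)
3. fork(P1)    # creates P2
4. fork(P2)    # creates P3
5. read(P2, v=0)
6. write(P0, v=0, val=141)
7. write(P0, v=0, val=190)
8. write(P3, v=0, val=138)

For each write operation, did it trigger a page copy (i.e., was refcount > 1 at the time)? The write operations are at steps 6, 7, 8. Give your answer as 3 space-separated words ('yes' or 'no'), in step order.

Op 1: fork(P0) -> P1. 2 ppages; refcounts: pp0:2 pp1:2
Op 2: read(P0, v1) -> 31. No state change.
Op 3: fork(P1) -> P2. 2 ppages; refcounts: pp0:3 pp1:3
Op 4: fork(P2) -> P3. 2 ppages; refcounts: pp0:4 pp1:4
Op 5: read(P2, v0) -> 11. No state change.
Op 6: write(P0, v0, 141). refcount(pp0)=4>1 -> COPY to pp2. 3 ppages; refcounts: pp0:3 pp1:4 pp2:1
Op 7: write(P0, v0, 190). refcount(pp2)=1 -> write in place. 3 ppages; refcounts: pp0:3 pp1:4 pp2:1
Op 8: write(P3, v0, 138). refcount(pp0)=3>1 -> COPY to pp3. 4 ppages; refcounts: pp0:2 pp1:4 pp2:1 pp3:1

yes no yes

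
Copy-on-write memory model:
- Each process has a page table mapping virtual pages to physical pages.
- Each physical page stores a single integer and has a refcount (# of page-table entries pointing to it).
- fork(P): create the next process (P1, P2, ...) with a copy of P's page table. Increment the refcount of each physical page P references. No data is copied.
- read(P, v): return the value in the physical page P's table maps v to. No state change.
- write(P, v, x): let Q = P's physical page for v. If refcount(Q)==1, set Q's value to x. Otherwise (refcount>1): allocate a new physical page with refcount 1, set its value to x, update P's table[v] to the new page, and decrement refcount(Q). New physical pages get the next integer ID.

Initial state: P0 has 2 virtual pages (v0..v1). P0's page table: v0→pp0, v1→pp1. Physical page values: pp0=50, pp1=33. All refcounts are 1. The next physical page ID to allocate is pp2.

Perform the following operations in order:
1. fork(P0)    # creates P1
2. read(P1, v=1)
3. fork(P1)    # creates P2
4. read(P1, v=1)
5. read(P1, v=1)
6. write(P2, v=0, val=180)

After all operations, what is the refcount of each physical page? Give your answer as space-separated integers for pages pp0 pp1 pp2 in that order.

Answer: 2 3 1

Derivation:
Op 1: fork(P0) -> P1. 2 ppages; refcounts: pp0:2 pp1:2
Op 2: read(P1, v1) -> 33. No state change.
Op 3: fork(P1) -> P2. 2 ppages; refcounts: pp0:3 pp1:3
Op 4: read(P1, v1) -> 33. No state change.
Op 5: read(P1, v1) -> 33. No state change.
Op 6: write(P2, v0, 180). refcount(pp0)=3>1 -> COPY to pp2. 3 ppages; refcounts: pp0:2 pp1:3 pp2:1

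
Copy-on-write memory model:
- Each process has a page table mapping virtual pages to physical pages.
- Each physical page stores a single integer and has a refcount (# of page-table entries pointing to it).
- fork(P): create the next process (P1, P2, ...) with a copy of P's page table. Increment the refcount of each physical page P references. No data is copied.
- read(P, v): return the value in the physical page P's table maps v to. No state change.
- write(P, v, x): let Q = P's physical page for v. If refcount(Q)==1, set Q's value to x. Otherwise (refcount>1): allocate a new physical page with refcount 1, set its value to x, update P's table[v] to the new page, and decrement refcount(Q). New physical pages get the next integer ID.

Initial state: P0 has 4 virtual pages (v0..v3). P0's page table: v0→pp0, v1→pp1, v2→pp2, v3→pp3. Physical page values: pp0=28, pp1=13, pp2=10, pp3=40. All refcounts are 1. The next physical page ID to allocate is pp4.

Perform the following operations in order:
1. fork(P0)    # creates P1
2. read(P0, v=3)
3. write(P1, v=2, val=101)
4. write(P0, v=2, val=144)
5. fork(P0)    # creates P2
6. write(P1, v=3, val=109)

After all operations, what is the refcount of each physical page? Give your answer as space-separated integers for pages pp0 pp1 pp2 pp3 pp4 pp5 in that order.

Op 1: fork(P0) -> P1. 4 ppages; refcounts: pp0:2 pp1:2 pp2:2 pp3:2
Op 2: read(P0, v3) -> 40. No state change.
Op 3: write(P1, v2, 101). refcount(pp2)=2>1 -> COPY to pp4. 5 ppages; refcounts: pp0:2 pp1:2 pp2:1 pp3:2 pp4:1
Op 4: write(P0, v2, 144). refcount(pp2)=1 -> write in place. 5 ppages; refcounts: pp0:2 pp1:2 pp2:1 pp3:2 pp4:1
Op 5: fork(P0) -> P2. 5 ppages; refcounts: pp0:3 pp1:3 pp2:2 pp3:3 pp4:1
Op 6: write(P1, v3, 109). refcount(pp3)=3>1 -> COPY to pp5. 6 ppages; refcounts: pp0:3 pp1:3 pp2:2 pp3:2 pp4:1 pp5:1

Answer: 3 3 2 2 1 1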